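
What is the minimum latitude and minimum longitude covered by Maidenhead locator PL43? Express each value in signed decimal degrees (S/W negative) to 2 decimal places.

Field P=15, L=11: +15·20° lon, +11·10° lat → SW at lon 120°, lat 20°.
Square 4, 3: +4·2° lon, +3·1° lat → SW at lon 128°, lat 23°.
latitude 23.00, longitude 128.00.

23.00, 128.00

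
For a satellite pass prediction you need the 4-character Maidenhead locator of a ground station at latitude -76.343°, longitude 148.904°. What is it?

QB43

Add 180° to longitude and 90° to latitude: 328.90, 13.66.
Field: 328.90/20 → 16 → Q, 13.66/10 → 1 → B; chars QB.
Square: 8.90/2 → 4, 3.66/1 → 3; chars 43.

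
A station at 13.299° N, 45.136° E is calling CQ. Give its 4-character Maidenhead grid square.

Shift to the Maidenhead origin (180°W, 90°S): lon 225.14, lat 103.30.
Field: 225.14/20 → 11 → L, 103.30/10 → 10 → K; chars LK.
Square: 5.14/2 → 2, 3.30/1 → 3; chars 23.

LK23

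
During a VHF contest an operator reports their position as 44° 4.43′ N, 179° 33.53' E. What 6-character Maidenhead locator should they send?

RN94sb

Shift to the Maidenhead origin (180°W, 90°S): lon 359.5588, lat 134.0738.
Field: 359.5588/20 → 17 → R, 134.0738/10 → 13 → N; chars RN.
Square: 19.5588/2 → 9, 4.0738/1 → 4; chars 94.
Subsquare: 1.5588/0.0833333 → 18 → s, 0.0738/0.0416667 → 1 → b; chars sb.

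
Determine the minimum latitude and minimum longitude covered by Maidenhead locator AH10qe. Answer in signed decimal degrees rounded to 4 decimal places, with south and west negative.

-19.8333, -176.6667

Field A=0, H=7: +0·20° lon, +7·10° lat → SW at lon -180°, lat -20°.
Square 1, 0: +1·2° lon, +0·1° lat → SW at lon -178°, lat -20°.
Subsquare q=16, e=4: +16·0.0833333° lon, +4·0.0416667° lat → SW at lon -176.667°, lat -19.8333°.
latitude -19.8333, longitude -176.6667.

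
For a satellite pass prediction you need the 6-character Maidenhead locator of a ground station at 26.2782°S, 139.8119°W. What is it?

CG03cr

Shift to the Maidenhead origin (180°W, 90°S): lon 40.1881, lat 63.7218.
Field: 40.1881/20 → 2 → C, 63.7218/10 → 6 → G; chars CG.
Square: 0.1881/2 → 0, 3.7218/1 → 3; chars 03.
Subsquare: 0.1881/0.0833333 → 2 → c, 0.7218/0.0416667 → 17 → r; chars cr.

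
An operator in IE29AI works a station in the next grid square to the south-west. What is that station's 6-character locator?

Longitude subsquare a = 0; −1 → -1, wraps to 23 = x, carry into square.
Longitude square 2; −1 → 1.
Latitude subsquare i = 8; −1 → 7 = h.

IE19xh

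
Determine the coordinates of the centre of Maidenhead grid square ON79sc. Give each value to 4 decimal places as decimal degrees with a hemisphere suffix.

Field O=14, N=13: +14·20° lon, +13·10° lat → SW at lon 100°, lat 40°.
Square 7, 9: +7·2° lon, +9·1° lat → SW at lon 114°, lat 49°.
Subsquare s=18, c=2: +18·0.0833333° lon, +2·0.0416667° lat → SW at lon 115.5°, lat 49.0833°.
Cell spans 0.0833333° lon × 0.0416667° lat. Centre is SW corner plus half of each.
latitude 49.1042° N, longitude 115.5417° E.

49.1042° N, 115.5417° E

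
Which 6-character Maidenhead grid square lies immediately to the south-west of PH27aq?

PH17xp

Longitude subsquare a = 0; −1 → -1, wraps to 23 = x, carry into square.
Longitude square 2; −1 → 1.
Latitude subsquare q = 16; −1 → 15 = p.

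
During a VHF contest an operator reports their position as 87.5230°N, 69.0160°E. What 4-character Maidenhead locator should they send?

MR47

Shift to the Maidenhead origin (180°W, 90°S): lon 249.02, lat 177.52.
Field: lon ⌊249.02/20⌋ = 12 → M; lat ⌊177.52/10⌋ = 17 → R.
Square: lon ⌊9.02/2⌋ = 4; lat ⌊7.52/1⌋ = 7.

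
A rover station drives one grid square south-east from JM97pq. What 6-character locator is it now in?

JM97qp

Longitude subsquare p = 15; +1 → 16 = q.
Latitude subsquare q = 16; −1 → 15 = p.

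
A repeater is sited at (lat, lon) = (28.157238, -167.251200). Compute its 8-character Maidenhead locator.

AL68id97

Add 180° to longitude and 90° to latitude: 12.74880, 118.15724.
Field (20°×10°, letters A–R): lon ⌊12.74880/20⌋ = 0 → A; lat ⌊118.15724/10⌋ = 11 → L.
Square (2°×1°, digits 0–9): lon ⌊12.74880/2⌋ = 6; lat ⌊8.15724/1⌋ = 8.
Subsquare (5′×2.5′, letters a–x): lon ⌊0.74880/0.0833333⌋ = 8 → i; lat ⌊0.15724/0.0416667⌋ = 3 → d.
Extended square (30″×15″, digits 0–9): lon ⌊0.08213/0.00833333⌋ = 9; lat ⌊0.03224/0.00416667⌋ = 7.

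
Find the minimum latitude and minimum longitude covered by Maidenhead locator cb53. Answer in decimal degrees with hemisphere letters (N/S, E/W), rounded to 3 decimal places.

77.000° S, 130.000° W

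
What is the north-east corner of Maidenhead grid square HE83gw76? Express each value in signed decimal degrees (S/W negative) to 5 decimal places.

-46.05417, -23.43333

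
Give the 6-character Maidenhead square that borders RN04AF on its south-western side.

QN94xe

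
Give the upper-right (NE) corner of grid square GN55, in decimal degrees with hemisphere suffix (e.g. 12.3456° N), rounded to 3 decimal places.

46.000° N, 48.000° W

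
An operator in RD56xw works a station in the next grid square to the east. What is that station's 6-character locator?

Longitude subsquare x = 23; +1 → 24, wraps to 0 = a, carry into square.
Longitude square 5; +1 → 6.
The latitude characters are unchanged.

RD66aw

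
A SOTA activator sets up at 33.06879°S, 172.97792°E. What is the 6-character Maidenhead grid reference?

Add 180° to longitude and 90° to latitude: 352.9779, 56.9312.
Field (20°×10°, letters A–R): 352.9779/20 → 17 → R, 56.9312/10 → 5 → F; chars RF.
Square (2°×1°, digits 0–9): 12.9779/2 → 6, 6.9312/1 → 6; chars 66.
Subsquare (5′×2.5′, letters a–x): 0.9779/0.0833333 → 11 → l, 0.9312/0.0416667 → 22 → w; chars lw.

RF66lw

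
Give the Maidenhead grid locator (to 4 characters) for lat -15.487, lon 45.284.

LH24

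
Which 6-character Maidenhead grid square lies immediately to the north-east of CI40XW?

Longitude subsquare x = 23; +1 → 24, wraps to 0 = a, carry into square.
Longitude square 4; +1 → 5.
Latitude subsquare w = 22; +1 → 23 = x.

CI50ax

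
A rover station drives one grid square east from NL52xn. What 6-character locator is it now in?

NL62an

Longitude subsquare x = 23; +1 → 24, wraps to 0 = a, carry into square.
Longitude square 5; +1 → 6.
The latitude characters are unchanged.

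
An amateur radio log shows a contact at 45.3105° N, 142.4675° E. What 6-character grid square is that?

Offset from 180°W / 90°S: lon 322.4675°, lat 135.3105°.
Field: 322.4675/20 → 16 → Q, 135.3105/10 → 13 → N; chars QN.
Square: 2.4675/2 → 1, 5.3105/1 → 5; chars 15.
Subsquare: 0.4675/0.0833333 → 5 → f, 0.3105/0.0416667 → 7 → h; chars fh.

QN15fh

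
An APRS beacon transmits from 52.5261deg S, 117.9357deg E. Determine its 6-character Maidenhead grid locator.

Add 180° to longitude and 90° to latitude: 297.9357, 37.4739.
Field: 297.9357/20 → 14 → O, 37.4739/10 → 3 → D; chars OD.
Square: 17.9357/2 → 8, 7.4739/1 → 7; chars 87.
Subsquare: 1.9357/0.0833333 → 23 → x, 0.4739/0.0416667 → 11 → l; chars xl.

OD87xl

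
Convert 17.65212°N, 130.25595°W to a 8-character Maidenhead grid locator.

Shift to the Maidenhead origin (180°W, 90°S): lon 49.74405, lat 107.65212.
Field: 49.74405/20 → 2 → C, 107.65212/10 → 10 → K; chars CK.
Square: 9.74405/2 → 4, 7.65212/1 → 7; chars 47.
Subsquare: 1.74405/0.0833333 → 20 → u, 0.65212/0.0416667 → 15 → p; chars up.
Extended square: 0.07738/0.00833333 → 9, 0.02712/0.00416667 → 6; chars 96.

CK47up96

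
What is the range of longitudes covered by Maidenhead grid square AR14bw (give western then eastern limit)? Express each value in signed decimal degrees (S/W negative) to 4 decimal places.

-177.9167, -177.8333

Field A=0, R=17: +0·20° lon, +17·10° lat → SW at lon -180°, lat 80°.
Square 1, 4: +1·2° lon, +4·1° lat → SW at lon -178°, lat 84°.
Subsquare b=1, w=22: +1·0.0833333° lon, +22·0.0416667° lat → SW at lon -177.917°, lat 84.9167°.
Cell spans 0.0833333° lon × 0.0416667° lat.
west -177.9167, east -177.8333.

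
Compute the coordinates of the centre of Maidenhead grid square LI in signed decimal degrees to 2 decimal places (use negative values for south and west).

-5.00, 50.00

Field L=11, I=8: +11·20° lon, +8·10° lat → SW at lon 40°, lat -10°.
Cell spans 20° lon × 10° lat. Centre is SW corner plus half of each.
latitude -5.00, longitude 50.00.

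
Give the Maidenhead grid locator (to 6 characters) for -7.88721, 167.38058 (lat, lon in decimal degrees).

Offset from 180°W / 90°S: lon 347.3806°, lat 82.1128°.
Field: 347.3806/20 → 17 → R, 82.1128/10 → 8 → I; chars RI.
Square: 7.3806/2 → 3, 2.1128/1 → 2; chars 32.
Subsquare: 1.3806/0.0833333 → 16 → q, 0.1128/0.0416667 → 2 → c; chars qc.

RI32qc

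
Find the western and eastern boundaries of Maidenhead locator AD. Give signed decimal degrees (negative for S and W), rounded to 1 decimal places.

-180.0, -160.0

Field A=0, D=3: +0·20° lon, +3·10° lat → SW at lon -180°, lat -60°.
Cell spans 20° lon × 10° lat.
west -180.0, east -160.0.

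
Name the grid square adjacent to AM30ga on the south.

AL39gx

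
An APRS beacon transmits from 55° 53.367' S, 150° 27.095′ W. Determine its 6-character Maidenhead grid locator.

Add 180° to longitude and 90° to latitude: 29.5484, 34.1106.
Field: 29.5484/20 → 1 → B, 34.1106/10 → 3 → D; chars BD.
Square: 9.5484/2 → 4, 4.1106/1 → 4; chars 44.
Subsquare: 1.5484/0.0833333 → 18 → s, 0.1106/0.0416667 → 2 → c; chars sc.

BD44sc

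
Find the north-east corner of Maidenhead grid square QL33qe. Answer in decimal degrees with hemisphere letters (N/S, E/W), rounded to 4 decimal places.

Field Q=16, L=11: +16·20° lon, +11·10° lat → SW at lon 140°, lat 20°.
Square 3, 3: +3·2° lon, +3·1° lat → SW at lon 146°, lat 23°.
Subsquare q=16, e=4: +16·0.0833333° lon, +4·0.0416667° lat → SW at lon 147.333°, lat 23.1667°.
Cell spans 0.0833333° lon × 0.0416667° lat. NE corner is SW corner plus one full cell.
latitude 23.2083° N, longitude 147.4167° E.

23.2083° N, 147.4167° E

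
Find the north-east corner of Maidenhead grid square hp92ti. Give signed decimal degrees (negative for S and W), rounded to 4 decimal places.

Field H=7, P=15: +7·20° lon, +15·10° lat → SW at lon -40°, lat 60°.
Square 9, 2: +9·2° lon, +2·1° lat → SW at lon -22°, lat 62°.
Subsquare t=19, i=8: +19·0.0833333° lon, +8·0.0416667° lat → SW at lon -20.4167°, lat 62.3333°.
Cell spans 0.0833333° lon × 0.0416667° lat. NE corner is SW corner plus one full cell.
latitude 62.3750, longitude -20.3333.

62.3750, -20.3333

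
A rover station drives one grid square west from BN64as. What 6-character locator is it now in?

BN54xs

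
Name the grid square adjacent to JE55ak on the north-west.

Longitude subsquare a = 0; −1 → -1, wraps to 23 = x, carry into square.
Longitude square 5; −1 → 4.
Latitude subsquare k = 10; +1 → 11 = l.

JE45xl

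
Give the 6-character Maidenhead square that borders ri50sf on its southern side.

RI50se

Latitude subsquare f = 5; −1 → 4 = e.
The longitude characters are unchanged.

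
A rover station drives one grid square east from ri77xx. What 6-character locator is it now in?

RI87ax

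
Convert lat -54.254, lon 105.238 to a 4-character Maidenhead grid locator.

OD25

Shift to the Maidenhead origin (180°W, 90°S): lon 285.24, lat 35.75.
Field (20°×10°, letters A–R): 285.24/20 → 14 → O, 35.75/10 → 3 → D; chars OD.
Square (2°×1°, digits 0–9): 5.24/2 → 2, 5.75/1 → 5; chars 25.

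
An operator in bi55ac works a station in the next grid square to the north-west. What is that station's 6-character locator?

BI45xd

Longitude subsquare a = 0; −1 → -1, wraps to 23 = x, carry into square.
Longitude square 5; −1 → 4.
Latitude subsquare c = 2; +1 → 3 = d.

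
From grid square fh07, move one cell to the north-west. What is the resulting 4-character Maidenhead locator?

Longitude square 0; −1 → -1, wraps to 9, carry into field.
Longitude field F = 5; −1 → 4 = E.
Latitude square 7; +1 → 8.

EH98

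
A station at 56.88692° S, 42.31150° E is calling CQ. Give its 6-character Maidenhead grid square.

Shift to the Maidenhead origin (180°W, 90°S): lon 222.3115, lat 33.1131.
Field: lon ⌊222.3115/20⌋ = 11 → L; lat ⌊33.1131/10⌋ = 3 → D.
Square: lon ⌊2.3115/2⌋ = 1; lat ⌊3.1131/1⌋ = 3.
Subsquare: lon ⌊0.3115/0.0833333⌋ = 3 → d; lat ⌊0.1131/0.0416667⌋ = 2 → c.

LD13dc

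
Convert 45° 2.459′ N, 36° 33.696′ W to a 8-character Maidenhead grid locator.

HN15ra29

Add 180° to longitude and 90° to latitude: 143.43840, 135.04098.
Field (20°×10°, letters A–R): 143.43840/20 → 7 → H, 135.04098/10 → 13 → N; chars HN.
Square (2°×1°, digits 0–9): 3.43840/2 → 1, 5.04098/1 → 5; chars 15.
Subsquare (5′×2.5′, letters a–x): 1.43840/0.0833333 → 17 → r, 0.04098/0.0416667 → 0 → a; chars ra.
Extended square (30″×15″, digits 0–9): 0.02173/0.00833333 → 2, 0.04098/0.00416667 → 9; chars 29.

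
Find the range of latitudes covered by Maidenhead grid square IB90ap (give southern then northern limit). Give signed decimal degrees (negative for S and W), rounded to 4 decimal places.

-79.3750, -79.3333

Field I=8, B=1: +8·20° lon, +1·10° lat → SW at lon -20°, lat -80°.
Square 9, 0: +9·2° lon, +0·1° lat → SW at lon -2°, lat -80°.
Subsquare a=0, p=15: +0·0.0833333° lon, +15·0.0416667° lat → SW at lon -2°, lat -79.375°.
Cell spans 0.0833333° lon × 0.0416667° lat.
south -79.3750, north -79.3333.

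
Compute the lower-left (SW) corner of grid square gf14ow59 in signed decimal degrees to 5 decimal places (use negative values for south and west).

-35.04583, -56.79167

Field G=6, F=5: +6·20° lon, +5·10° lat → SW at lon -60°, lat -40°.
Square 1, 4: +1·2° lon, +4·1° lat → SW at lon -58°, lat -36°.
Subsquare o=14, w=22: +14·0.0833333° lon, +22·0.0416667° lat → SW at lon -56.8333°, lat -35.0833°.
Extended square 5, 9: +5·0.00833333° lon, +9·0.00416667° lat → SW at lon -56.7917°, lat -35.0458°.
latitude -35.04583, longitude -56.79167.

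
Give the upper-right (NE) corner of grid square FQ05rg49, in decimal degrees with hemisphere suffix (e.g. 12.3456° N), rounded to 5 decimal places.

75.29167° N, 78.54167° W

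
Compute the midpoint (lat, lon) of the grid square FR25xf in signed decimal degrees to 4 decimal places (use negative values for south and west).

85.2292, -74.0417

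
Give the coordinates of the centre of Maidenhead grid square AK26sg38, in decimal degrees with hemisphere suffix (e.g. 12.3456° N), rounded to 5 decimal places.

Field A=0, K=10: +0·20° lon, +10·10° lat → SW at lon -180°, lat 10°.
Square 2, 6: +2·2° lon, +6·1° lat → SW at lon -176°, lat 16°.
Subsquare s=18, g=6: +18·0.0833333° lon, +6·0.0416667° lat → SW at lon -174.5°, lat 16.25°.
Extended square 3, 8: +3·0.00833333° lon, +8·0.00416667° lat → SW at lon -174.475°, lat 16.2833°.
Cell spans 0.00833333° lon × 0.00416667° lat. Centre is SW corner plus half of each.
latitude 16.28542° N, longitude 174.47083° W.

16.28542° N, 174.47083° W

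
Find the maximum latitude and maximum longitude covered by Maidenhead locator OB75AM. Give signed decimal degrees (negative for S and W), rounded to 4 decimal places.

Field O=14, B=1: +14·20° lon, +1·10° lat → SW at lon 100°, lat -80°.
Square 7, 5: +7·2° lon, +5·1° lat → SW at lon 114°, lat -75°.
Subsquare a=0, m=12: +0·0.0833333° lon, +12·0.0416667° lat → SW at lon 114°, lat -74.5°.
Cell spans 0.0833333° lon × 0.0416667° lat. NE corner is SW corner plus one full cell.
latitude -74.4583, longitude 114.0833.

-74.4583, 114.0833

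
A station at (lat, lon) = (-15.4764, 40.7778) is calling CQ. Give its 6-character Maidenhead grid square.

Shift to the Maidenhead origin (180°W, 90°S): lon 220.7778, lat 74.5236.
Field: lon ⌊220.7778/20⌋ = 11 → L; lat ⌊74.5236/10⌋ = 7 → H.
Square: lon ⌊0.7778/2⌋ = 0; lat ⌊4.5236/1⌋ = 4.
Subsquare: lon ⌊0.7778/0.0833333⌋ = 9 → j; lat ⌊0.5236/0.0416667⌋ = 12 → m.

LH04jm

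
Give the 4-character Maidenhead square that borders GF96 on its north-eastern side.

Longitude square 9; +1 → 10, wraps to 0, carry into field.
Longitude field G = 6; +1 → 7 = H.
Latitude square 6; +1 → 7.

HF07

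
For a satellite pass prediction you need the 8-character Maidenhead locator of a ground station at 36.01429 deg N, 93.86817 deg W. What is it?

Shift to the Maidenhead origin (180°W, 90°S): lon 86.13183, lat 126.01429.
Field (20°×10°, letters A–R): lon ⌊86.13183/20⌋ = 4 → E; lat ⌊126.01429/10⌋ = 12 → M.
Square (2°×1°, digits 0–9): lon ⌊6.13183/2⌋ = 3; lat ⌊6.01429/1⌋ = 6.
Subsquare (5′×2.5′, letters a–x): lon ⌊0.13183/0.0833333⌋ = 1 → b; lat ⌊0.01429/0.0416667⌋ = 0 → a.
Extended square (30″×15″, digits 0–9): lon ⌊0.04850/0.00833333⌋ = 5; lat ⌊0.01429/0.00416667⌋ = 3.

EM36ba53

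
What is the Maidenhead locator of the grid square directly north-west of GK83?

GK74

Longitude square 8; −1 → 7.
Latitude square 3; +1 → 4.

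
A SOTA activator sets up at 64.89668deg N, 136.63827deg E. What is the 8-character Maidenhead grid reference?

PP84hv65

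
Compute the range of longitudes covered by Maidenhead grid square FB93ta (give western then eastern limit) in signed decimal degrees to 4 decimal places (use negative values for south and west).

Field F=5, B=1: +5·20° lon, +1·10° lat → SW at lon -80°, lat -80°.
Square 9, 3: +9·2° lon, +3·1° lat → SW at lon -62°, lat -77°.
Subsquare t=19, a=0: +19·0.0833333° lon, +0·0.0416667° lat → SW at lon -60.4167°, lat -77°.
Cell spans 0.0833333° lon × 0.0416667° lat.
west -60.4167, east -60.3333.

-60.4167, -60.3333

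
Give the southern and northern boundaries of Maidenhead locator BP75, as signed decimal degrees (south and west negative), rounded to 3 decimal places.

65.000, 66.000

Field B=1, P=15: +1·20° lon, +15·10° lat → SW at lon -160°, lat 60°.
Square 7, 5: +7·2° lon, +5·1° lat → SW at lon -146°, lat 65°.
Cell spans 2° lon × 1° lat.
south 65.000, north 66.000.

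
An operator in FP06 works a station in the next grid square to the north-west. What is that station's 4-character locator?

Longitude square 0; −1 → -1, wraps to 9, carry into field.
Longitude field F = 5; −1 → 4 = E.
Latitude square 6; +1 → 7.

EP97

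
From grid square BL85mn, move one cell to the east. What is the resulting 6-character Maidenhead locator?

Longitude subsquare m = 12; +1 → 13 = n.
The latitude characters are unchanged.

BL85nn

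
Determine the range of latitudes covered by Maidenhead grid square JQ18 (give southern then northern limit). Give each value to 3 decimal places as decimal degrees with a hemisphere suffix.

Field J=9, Q=16: +9·20° lon, +16·10° lat → SW at lon 0°, lat 70°.
Square 1, 8: +1·2° lon, +8·1° lat → SW at lon 2°, lat 78°.
Cell spans 2° lon × 1° lat.
south 78.000° N, north 79.000° N.

78.000° N, 79.000° N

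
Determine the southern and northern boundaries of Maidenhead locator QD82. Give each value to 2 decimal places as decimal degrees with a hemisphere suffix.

Field Q=16, D=3: +16·20° lon, +3·10° lat → SW at lon 140°, lat -60°.
Square 8, 2: +8·2° lon, +2·1° lat → SW at lon 156°, lat -58°.
Cell spans 2° lon × 1° lat.
south 58.00° S, north 57.00° S.

58.00° S, 57.00° S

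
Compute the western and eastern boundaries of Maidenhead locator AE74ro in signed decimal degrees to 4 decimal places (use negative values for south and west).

-164.5833, -164.5000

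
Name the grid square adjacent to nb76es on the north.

Latitude subsquare s = 18; +1 → 19 = t.
The longitude characters are unchanged.

NB76et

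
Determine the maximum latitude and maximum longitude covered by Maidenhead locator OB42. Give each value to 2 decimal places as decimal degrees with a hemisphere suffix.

Field O=14, B=1: +14·20° lon, +1·10° lat → SW at lon 100°, lat -80°.
Square 4, 2: +4·2° lon, +2·1° lat → SW at lon 108°, lat -78°.
Cell spans 2° lon × 1° lat. NE corner is SW corner plus one full cell.
latitude 77.00° S, longitude 110.00° E.

77.00° S, 110.00° E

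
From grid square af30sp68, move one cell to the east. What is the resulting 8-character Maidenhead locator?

Longitude extended square 6; +1 → 7.
The latitude characters are unchanged.

AF30sp78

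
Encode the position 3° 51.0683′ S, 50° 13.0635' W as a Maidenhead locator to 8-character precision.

GI46vd35

Add 180° to longitude and 90° to latitude: 129.78227, 86.14886.
Field: lon ⌊129.78227/20⌋ = 6 → G; lat ⌊86.14886/10⌋ = 8 → I.
Square: lon ⌊9.78227/2⌋ = 4; lat ⌊6.14886/1⌋ = 6.
Subsquare: lon ⌊1.78227/0.0833333⌋ = 21 → v; lat ⌊0.14886/0.0416667⌋ = 3 → d.
Extended square: lon ⌊0.03227/0.00833333⌋ = 3; lat ⌊0.02386/0.00416667⌋ = 5.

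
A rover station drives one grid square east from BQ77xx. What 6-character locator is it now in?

Longitude subsquare x = 23; +1 → 24, wraps to 0 = a, carry into square.
Longitude square 7; +1 → 8.
The latitude characters are unchanged.

BQ87ax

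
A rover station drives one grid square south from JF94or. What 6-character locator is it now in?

JF94oq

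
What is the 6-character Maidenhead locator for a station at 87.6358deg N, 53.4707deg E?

Add 180° to longitude and 90° to latitude: 233.4707, 177.6358.
Field: lon ⌊233.4707/20⌋ = 11 → L; lat ⌊177.6358/10⌋ = 17 → R.
Square: lon ⌊13.4707/2⌋ = 6; lat ⌊7.6358/1⌋ = 7.
Subsquare: lon ⌊1.4707/0.0833333⌋ = 17 → r; lat ⌊0.6358/0.0416667⌋ = 15 → p.

LR67rp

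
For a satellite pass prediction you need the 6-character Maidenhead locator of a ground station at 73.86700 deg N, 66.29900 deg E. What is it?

MQ33du

Add 180° to longitude and 90° to latitude: 246.2990, 163.8670.
Field: lon ⌊246.2990/20⌋ = 12 → M; lat ⌊163.8670/10⌋ = 16 → Q.
Square: lon ⌊6.2990/2⌋ = 3; lat ⌊3.8670/1⌋ = 3.
Subsquare: lon ⌊0.2990/0.0833333⌋ = 3 → d; lat ⌊0.8670/0.0416667⌋ = 20 → u.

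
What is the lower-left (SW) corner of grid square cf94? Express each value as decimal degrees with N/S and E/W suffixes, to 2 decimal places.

36.00° S, 122.00° W

Field C=2, F=5: +2·20° lon, +5·10° lat → SW at lon -140°, lat -40°.
Square 9, 4: +9·2° lon, +4·1° lat → SW at lon -122°, lat -36°.
latitude 36.00° S, longitude 122.00° W.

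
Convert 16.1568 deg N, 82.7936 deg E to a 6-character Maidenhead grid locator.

Offset from 180°W / 90°S: lon 262.7936°, lat 106.1568°.
Field (20°×10°, letters A–R): 262.7936/20 → 13 → N, 106.1568/10 → 10 → K; chars NK.
Square (2°×1°, digits 0–9): 2.7936/2 → 1, 6.1568/1 → 6; chars 16.
Subsquare (5′×2.5′, letters a–x): 0.7936/0.0833333 → 9 → j, 0.1568/0.0416667 → 3 → d; chars jd.

NK16jd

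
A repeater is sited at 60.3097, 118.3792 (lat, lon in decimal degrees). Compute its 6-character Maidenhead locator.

OP90eh

Shift to the Maidenhead origin (180°W, 90°S): lon 298.3792, lat 150.3097.
Field (20°×10°, letters A–R): 298.3792/20 → 14 → O, 150.3097/10 → 15 → P; chars OP.
Square (2°×1°, digits 0–9): 18.3792/2 → 9, 0.3097/1 → 0; chars 90.
Subsquare (5′×2.5′, letters a–x): 0.3792/0.0833333 → 4 → e, 0.3097/0.0416667 → 7 → h; chars eh.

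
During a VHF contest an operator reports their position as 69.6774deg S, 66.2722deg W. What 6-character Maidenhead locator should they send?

Shift to the Maidenhead origin (180°W, 90°S): lon 113.7278, lat 20.3226.
Field: 113.7278/20 → 5 → F, 20.3226/10 → 2 → C; chars FC.
Square: 13.7278/2 → 6, 0.3226/1 → 0; chars 60.
Subsquare: 1.7278/0.0833333 → 20 → u, 0.3226/0.0416667 → 7 → h; chars uh.

FC60uh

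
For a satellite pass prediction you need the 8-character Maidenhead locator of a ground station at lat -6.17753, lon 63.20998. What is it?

MI13ot57

Shift to the Maidenhead origin (180°W, 90°S): lon 243.20998, lat 83.82247.
Field (20°×10°, letters A–R): lon ⌊243.20998/20⌋ = 12 → M; lat ⌊83.82247/10⌋ = 8 → I.
Square (2°×1°, digits 0–9): lon ⌊3.20998/2⌋ = 1; lat ⌊3.82247/1⌋ = 3.
Subsquare (5′×2.5′, letters a–x): lon ⌊1.20998/0.0833333⌋ = 14 → o; lat ⌊0.82247/0.0416667⌋ = 19 → t.
Extended square (30″×15″, digits 0–9): lon ⌊0.04331/0.00833333⌋ = 5; lat ⌊0.03080/0.00416667⌋ = 7.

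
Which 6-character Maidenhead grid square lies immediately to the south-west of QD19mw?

Longitude subsquare m = 12; −1 → 11 = l.
Latitude subsquare w = 22; −1 → 21 = v.

QD19lv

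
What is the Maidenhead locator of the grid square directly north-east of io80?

Longitude square 8; +1 → 9.
Latitude square 0; +1 → 1.

IO91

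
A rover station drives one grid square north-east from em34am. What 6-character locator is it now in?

EM34bn

Longitude subsquare a = 0; +1 → 1 = b.
Latitude subsquare m = 12; +1 → 13 = n.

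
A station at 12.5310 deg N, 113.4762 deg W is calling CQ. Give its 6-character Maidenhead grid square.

DK32gm

Shift to the Maidenhead origin (180°W, 90°S): lon 66.5238, lat 102.5310.
Field: 66.5238/20 → 3 → D, 102.5310/10 → 10 → K; chars DK.
Square: 6.5238/2 → 3, 2.5310/1 → 2; chars 32.
Subsquare: 0.5238/0.0833333 → 6 → g, 0.5310/0.0416667 → 12 → m; chars gm.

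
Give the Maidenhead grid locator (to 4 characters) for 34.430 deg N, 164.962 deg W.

AM74

Add 180° to longitude and 90° to latitude: 15.04, 124.43.
Field: 15.04/20 → 0 → A, 124.43/10 → 12 → M; chars AM.
Square: 15.04/2 → 7, 4.43/1 → 4; chars 74.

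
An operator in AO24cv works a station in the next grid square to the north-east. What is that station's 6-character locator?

AO24dw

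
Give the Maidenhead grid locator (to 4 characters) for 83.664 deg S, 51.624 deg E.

Offset from 180°W / 90°S: lon 231.62°, lat 6.34°.
Field (20°×10°, letters A–R): 231.62/20 → 11 → L, 6.34/10 → 0 → A; chars LA.
Square (2°×1°, digits 0–9): 11.62/2 → 5, 6.34/1 → 6; chars 56.

LA56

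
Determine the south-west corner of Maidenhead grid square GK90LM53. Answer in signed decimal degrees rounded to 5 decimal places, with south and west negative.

10.51250, -41.04167

Field G=6, K=10: +6·20° lon, +10·10° lat → SW at lon -60°, lat 10°.
Square 9, 0: +9·2° lon, +0·1° lat → SW at lon -42°, lat 10°.
Subsquare l=11, m=12: +11·0.0833333° lon, +12·0.0416667° lat → SW at lon -41.0833°, lat 10.5°.
Extended square 5, 3: +5·0.00833333° lon, +3·0.00416667° lat → SW at lon -41.0417°, lat 10.5125°.
latitude 10.51250, longitude -41.04167.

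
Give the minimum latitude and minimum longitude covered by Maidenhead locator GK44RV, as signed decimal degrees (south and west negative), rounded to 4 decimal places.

14.8750, -50.5833

Field G=6, K=10: +6·20° lon, +10·10° lat → SW at lon -60°, lat 10°.
Square 4, 4: +4·2° lon, +4·1° lat → SW at lon -52°, lat 14°.
Subsquare r=17, v=21: +17·0.0833333° lon, +21·0.0416667° lat → SW at lon -50.5833°, lat 14.875°.
latitude 14.8750, longitude -50.5833.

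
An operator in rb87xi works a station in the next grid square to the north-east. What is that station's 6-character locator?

RB97aj

Longitude subsquare x = 23; +1 → 24, wraps to 0 = a, carry into square.
Longitude square 8; +1 → 9.
Latitude subsquare i = 8; +1 → 9 = j.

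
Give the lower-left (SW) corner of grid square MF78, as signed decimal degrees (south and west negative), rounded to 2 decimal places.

Field M=12, F=5: +12·20° lon, +5·10° lat → SW at lon 60°, lat -40°.
Square 7, 8: +7·2° lon, +8·1° lat → SW at lon 74°, lat -32°.
latitude -32.00, longitude 74.00.

-32.00, 74.00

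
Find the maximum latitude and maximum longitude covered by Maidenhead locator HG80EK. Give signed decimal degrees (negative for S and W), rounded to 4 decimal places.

-29.5417, -23.5833

Field H=7, G=6: +7·20° lon, +6·10° lat → SW at lon -40°, lat -30°.
Square 8, 0: +8·2° lon, +0·1° lat → SW at lon -24°, lat -30°.
Subsquare e=4, k=10: +4·0.0833333° lon, +10·0.0416667° lat → SW at lon -23.6667°, lat -29.5833°.
Cell spans 0.0833333° lon × 0.0416667° lat. NE corner is SW corner plus one full cell.
latitude -29.5417, longitude -23.5833.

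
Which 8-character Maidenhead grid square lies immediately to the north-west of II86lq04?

II86kq95

Longitude extended square 0; −1 → -1, wraps to 9, carry into subsquare.
Longitude subsquare l = 11; −1 → 10 = k.
Latitude extended square 4; +1 → 5.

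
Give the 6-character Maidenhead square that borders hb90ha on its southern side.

Latitude subsquare a = 0; −1 → -1, wraps to 23 = x, carry into square.
Latitude square 0; −1 → -1, wraps to 9, carry into field.
Latitude field B = 1; −1 → 0 = A.
The longitude characters are unchanged.

HA99hx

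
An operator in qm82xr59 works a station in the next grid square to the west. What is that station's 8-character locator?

QM82xr49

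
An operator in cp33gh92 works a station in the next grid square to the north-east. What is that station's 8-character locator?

CP33hh03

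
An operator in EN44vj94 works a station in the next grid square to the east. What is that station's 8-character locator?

Longitude extended square 9; +1 → 10, wraps to 0, carry into subsquare.
Longitude subsquare v = 21; +1 → 22 = w.
The latitude characters are unchanged.

EN44wj04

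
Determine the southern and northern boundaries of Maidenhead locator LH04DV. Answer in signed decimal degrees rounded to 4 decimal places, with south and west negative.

-15.1250, -15.0833

Field L=11, H=7: +11·20° lon, +7·10° lat → SW at lon 40°, lat -20°.
Square 0, 4: +0·2° lon, +4·1° lat → SW at lon 40°, lat -16°.
Subsquare d=3, v=21: +3·0.0833333° lon, +21·0.0416667° lat → SW at lon 40.25°, lat -15.125°.
Cell spans 0.0833333° lon × 0.0416667° lat.
south -15.1250, north -15.0833.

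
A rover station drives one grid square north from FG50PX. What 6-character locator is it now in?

FG51pa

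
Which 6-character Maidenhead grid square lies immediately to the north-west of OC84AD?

OC74xe

Longitude subsquare a = 0; −1 → -1, wraps to 23 = x, carry into square.
Longitude square 8; −1 → 7.
Latitude subsquare d = 3; +1 → 4 = e.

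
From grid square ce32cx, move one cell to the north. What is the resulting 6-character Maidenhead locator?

Latitude subsquare x = 23; +1 → 24, wraps to 0 = a, carry into square.
Latitude square 2; +1 → 3.
The longitude characters are unchanged.

CE33ca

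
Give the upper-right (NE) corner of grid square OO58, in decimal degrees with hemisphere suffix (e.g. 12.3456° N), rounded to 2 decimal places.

59.00° N, 112.00° E

Field O=14, O=14: +14·20° lon, +14·10° lat → SW at lon 100°, lat 50°.
Square 5, 8: +5·2° lon, +8·1° lat → SW at lon 110°, lat 58°.
Cell spans 2° lon × 1° lat. NE corner is SW corner plus one full cell.
latitude 59.00° N, longitude 112.00° E.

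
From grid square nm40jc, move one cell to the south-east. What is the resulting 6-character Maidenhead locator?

NM40kb

Longitude subsquare j = 9; +1 → 10 = k.
Latitude subsquare c = 2; −1 → 1 = b.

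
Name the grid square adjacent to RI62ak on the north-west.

RI52xl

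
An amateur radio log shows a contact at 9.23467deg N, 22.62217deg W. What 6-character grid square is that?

Add 180° to longitude and 90° to latitude: 157.3778, 99.2347.
Field: 157.3778/20 → 7 → H, 99.2347/10 → 9 → J; chars HJ.
Square: 17.3778/2 → 8, 9.2347/1 → 9; chars 89.
Subsquare: 1.3778/0.0833333 → 16 → q, 0.2347/0.0416667 → 5 → f; chars qf.

HJ89qf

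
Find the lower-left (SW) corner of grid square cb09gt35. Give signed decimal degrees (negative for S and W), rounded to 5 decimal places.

Field C=2, B=1: +2·20° lon, +1·10° lat → SW at lon -140°, lat -80°.
Square 0, 9: +0·2° lon, +9·1° lat → SW at lon -140°, lat -71°.
Subsquare g=6, t=19: +6·0.0833333° lon, +19·0.0416667° lat → SW at lon -139.5°, lat -70.2083°.
Extended square 3, 5: +3·0.00833333° lon, +5·0.00416667° lat → SW at lon -139.475°, lat -70.1875°.
latitude -70.18750, longitude -139.47500.

-70.18750, -139.47500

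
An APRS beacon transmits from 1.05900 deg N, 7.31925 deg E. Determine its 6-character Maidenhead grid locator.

JJ31pb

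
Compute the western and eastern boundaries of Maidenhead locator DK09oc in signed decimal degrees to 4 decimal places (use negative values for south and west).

Field D=3, K=10: +3·20° lon, +10·10° lat → SW at lon -120°, lat 10°.
Square 0, 9: +0·2° lon, +9·1° lat → SW at lon -120°, lat 19°.
Subsquare o=14, c=2: +14·0.0833333° lon, +2·0.0416667° lat → SW at lon -118.833°, lat 19.0833°.
Cell spans 0.0833333° lon × 0.0416667° lat.
west -118.8333, east -118.7500.

-118.8333, -118.7500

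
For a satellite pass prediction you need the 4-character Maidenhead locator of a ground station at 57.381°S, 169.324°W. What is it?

AD52

Add 180° to longitude and 90° to latitude: 10.68, 32.62.
Field: 10.68/20 → 0 → A, 32.62/10 → 3 → D; chars AD.
Square: 10.68/2 → 5, 2.62/1 → 2; chars 52.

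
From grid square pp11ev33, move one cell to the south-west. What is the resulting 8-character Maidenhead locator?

PP11ev22

Longitude extended square 3; −1 → 2.
Latitude extended square 3; −1 → 2.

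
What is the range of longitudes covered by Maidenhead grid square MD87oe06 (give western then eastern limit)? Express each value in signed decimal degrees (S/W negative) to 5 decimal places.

77.16667, 77.17500

Field M=12, D=3: +12·20° lon, +3·10° lat → SW at lon 60°, lat -60°.
Square 8, 7: +8·2° lon, +7·1° lat → SW at lon 76°, lat -53°.
Subsquare o=14, e=4: +14·0.0833333° lon, +4·0.0416667° lat → SW at lon 77.1667°, lat -52.8333°.
Extended square 0, 6: +0·0.00833333° lon, +6·0.00416667° lat → SW at lon 77.1667°, lat -52.8083°.
Cell spans 0.00833333° lon × 0.00416667° lat.
west 77.16667, east 77.17500.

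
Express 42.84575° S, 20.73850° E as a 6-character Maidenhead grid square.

KE07id

Shift to the Maidenhead origin (180°W, 90°S): lon 200.7385, lat 47.1542.
Field: lon ⌊200.7385/20⌋ = 10 → K; lat ⌊47.1542/10⌋ = 4 → E.
Square: lon ⌊0.7385/2⌋ = 0; lat ⌊7.1542/1⌋ = 7.
Subsquare: lon ⌊0.7385/0.0833333⌋ = 8 → i; lat ⌊0.1542/0.0416667⌋ = 3 → d.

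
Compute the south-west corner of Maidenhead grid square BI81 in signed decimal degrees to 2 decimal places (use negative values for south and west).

-9.00, -144.00

Field B=1, I=8: +1·20° lon, +8·10° lat → SW at lon -160°, lat -10°.
Square 8, 1: +8·2° lon, +1·1° lat → SW at lon -144°, lat -9°.
latitude -9.00, longitude -144.00.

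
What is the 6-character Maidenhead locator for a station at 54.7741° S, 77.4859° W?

FD15gf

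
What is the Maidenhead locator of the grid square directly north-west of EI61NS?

EI61mt

Longitude subsquare n = 13; −1 → 12 = m.
Latitude subsquare s = 18; +1 → 19 = t.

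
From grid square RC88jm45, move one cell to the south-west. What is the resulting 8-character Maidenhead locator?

RC88jm34

Longitude extended square 4; −1 → 3.
Latitude extended square 5; −1 → 4.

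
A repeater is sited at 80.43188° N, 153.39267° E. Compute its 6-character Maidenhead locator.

Shift to the Maidenhead origin (180°W, 90°S): lon 333.3927, lat 170.4319.
Field: 333.3927/20 → 16 → Q, 170.4319/10 → 17 → R; chars QR.
Square: 13.3927/2 → 6, 0.4319/1 → 0; chars 60.
Subsquare: 1.3927/0.0833333 → 16 → q, 0.4319/0.0416667 → 10 → k; chars qk.

QR60qk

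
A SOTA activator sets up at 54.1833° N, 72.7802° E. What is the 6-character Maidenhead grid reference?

MO64je

Offset from 180°W / 90°S: lon 252.7802°, lat 144.1833°.
Field: 252.7802/20 → 12 → M, 144.1833/10 → 14 → O; chars MO.
Square: 12.7802/2 → 6, 4.1833/1 → 4; chars 64.
Subsquare: 0.7802/0.0833333 → 9 → j, 0.1833/0.0416667 → 4 → e; chars je.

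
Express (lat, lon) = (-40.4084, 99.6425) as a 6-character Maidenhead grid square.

NE99to

Shift to the Maidenhead origin (180°W, 90°S): lon 279.6425, lat 49.5916.
Field: 279.6425/20 → 13 → N, 49.5916/10 → 4 → E; chars NE.
Square: 19.6425/2 → 9, 9.5916/1 → 9; chars 99.
Subsquare: 1.6425/0.0833333 → 19 → t, 0.5916/0.0416667 → 14 → o; chars to.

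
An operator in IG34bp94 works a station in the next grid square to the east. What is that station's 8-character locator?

Longitude extended square 9; +1 → 10, wraps to 0, carry into subsquare.
Longitude subsquare b = 1; +1 → 2 = c.
The latitude characters are unchanged.

IG34cp04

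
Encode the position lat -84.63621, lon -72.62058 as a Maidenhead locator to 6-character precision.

Shift to the Maidenhead origin (180°W, 90°S): lon 107.3794, lat 5.3638.
Field: 107.3794/20 → 5 → F, 5.3638/10 → 0 → A; chars FA.
Square: 7.3794/2 → 3, 5.3638/1 → 5; chars 35.
Subsquare: 1.3794/0.0833333 → 16 → q, 0.3638/0.0416667 → 8 → i; chars qi.

FA35qi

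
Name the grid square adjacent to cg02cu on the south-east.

CG02dt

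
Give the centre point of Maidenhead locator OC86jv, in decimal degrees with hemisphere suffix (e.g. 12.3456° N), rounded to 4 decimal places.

Field O=14, C=2: +14·20° lon, +2·10° lat → SW at lon 100°, lat -70°.
Square 8, 6: +8·2° lon, +6·1° lat → SW at lon 116°, lat -64°.
Subsquare j=9, v=21: +9·0.0833333° lon, +21·0.0416667° lat → SW at lon 116.75°, lat -63.125°.
Cell spans 0.0833333° lon × 0.0416667° lat. Centre is SW corner plus half of each.
latitude 63.1042° S, longitude 116.7917° E.

63.1042° S, 116.7917° E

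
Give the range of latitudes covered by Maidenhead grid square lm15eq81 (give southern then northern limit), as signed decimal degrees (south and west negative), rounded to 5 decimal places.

35.67083, 35.67500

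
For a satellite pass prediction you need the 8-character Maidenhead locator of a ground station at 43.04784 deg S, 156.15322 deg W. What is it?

BE16ww18

Offset from 180°W / 90°S: lon 23.84678°, lat 46.95216°.
Field: 23.84678/20 → 1 → B, 46.95216/10 → 4 → E; chars BE.
Square: 3.84678/2 → 1, 6.95216/1 → 6; chars 16.
Subsquare: 1.84678/0.0833333 → 22 → w, 0.95216/0.0416667 → 22 → w; chars ww.
Extended square: 0.01345/0.00833333 → 1, 0.03549/0.00416667 → 8; chars 18.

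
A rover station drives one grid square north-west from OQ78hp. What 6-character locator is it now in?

Longitude subsquare h = 7; −1 → 6 = g.
Latitude subsquare p = 15; +1 → 16 = q.

OQ78gq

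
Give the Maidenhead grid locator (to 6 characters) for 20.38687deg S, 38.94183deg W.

HG09mo

Offset from 180°W / 90°S: lon 141.0582°, lat 69.6131°.
Field (20°×10°, letters A–R): 141.0582/20 → 7 → H, 69.6131/10 → 6 → G; chars HG.
Square (2°×1°, digits 0–9): 1.0582/2 → 0, 9.6131/1 → 9; chars 09.
Subsquare (5′×2.5′, letters a–x): 1.0582/0.0833333 → 12 → m, 0.6131/0.0416667 → 14 → o; chars mo.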